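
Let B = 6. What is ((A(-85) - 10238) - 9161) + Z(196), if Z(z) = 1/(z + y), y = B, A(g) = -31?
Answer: -3924859/202 ≈ -19430.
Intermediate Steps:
y = 6
Z(z) = 1/(6 + z) (Z(z) = 1/(z + 6) = 1/(6 + z))
((A(-85) - 10238) - 9161) + Z(196) = ((-31 - 10238) - 9161) + 1/(6 + 196) = (-10269 - 9161) + 1/202 = -19430 + 1/202 = -3924859/202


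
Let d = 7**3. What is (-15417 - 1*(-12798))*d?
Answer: -898317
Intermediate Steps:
d = 343
(-15417 - 1*(-12798))*d = (-15417 - 1*(-12798))*343 = (-15417 + 12798)*343 = -2619*343 = -898317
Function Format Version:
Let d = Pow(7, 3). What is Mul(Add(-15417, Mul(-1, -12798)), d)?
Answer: -898317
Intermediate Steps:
d = 343
Mul(Add(-15417, Mul(-1, -12798)), d) = Mul(Add(-15417, Mul(-1, -12798)), 343) = Mul(Add(-15417, 12798), 343) = Mul(-2619, 343) = -898317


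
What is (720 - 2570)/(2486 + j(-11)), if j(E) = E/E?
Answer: -1850/2487 ≈ -0.74387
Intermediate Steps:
j(E) = 1
(720 - 2570)/(2486 + j(-11)) = (720 - 2570)/(2486 + 1) = -1850/2487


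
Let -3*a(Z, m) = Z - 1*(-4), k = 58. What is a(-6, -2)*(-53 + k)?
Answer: 10/3 ≈ 3.3333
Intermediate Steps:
a(Z, m) = -4/3 - Z/3 (a(Z, m) = -(Z - 1*(-4))/3 = -(Z + 4)/3 = -(4 + Z)/3 = -4/3 - Z/3)
a(-6, -2)*(-53 + k) = (-4/3 - ⅓*(-6))*(-53 + 58) = (-4/3 + 2)*5 = (⅔)*5 = 10/3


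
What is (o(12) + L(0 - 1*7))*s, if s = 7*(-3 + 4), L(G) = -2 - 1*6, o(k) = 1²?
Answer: -49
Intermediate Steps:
o(k) = 1
L(G) = -8 (L(G) = -2 - 6 = -8)
s = 7 (s = 7*1 = 7)
(o(12) + L(0 - 1*7))*s = (1 - 8)*7 = -7*7 = -49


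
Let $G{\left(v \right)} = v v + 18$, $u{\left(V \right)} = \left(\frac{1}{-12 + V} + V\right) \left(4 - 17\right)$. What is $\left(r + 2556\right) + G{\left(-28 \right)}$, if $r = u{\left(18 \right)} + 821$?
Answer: $\frac{23657}{6} \approx 3942.8$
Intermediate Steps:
$u{\left(V \right)} = - 13 V - \frac{13}{-12 + V}$ ($u{\left(V \right)} = \left(V + \frac{1}{-12 + V}\right) \left(-13\right) = - 13 V - \frac{13}{-12 + V}$)
$r = \frac{3509}{6}$ ($r = \frac{13 \left(-1 - 18^{2} + 12 \cdot 18\right)}{-12 + 18} + 821 = \frac{13 \left(-1 - 324 + 216\right)}{6} + 821 = 13 \cdot \frac{1}{6} \left(-1 - 324 + 216\right) + 821 = 13 \cdot \frac{1}{6} \left(-109\right) + 821 = - \frac{1417}{6} + 821 = \frac{3509}{6} \approx 584.83$)
$G{\left(v \right)} = 18 + v^{2}$ ($G{\left(v \right)} = v^{2} + 18 = 18 + v^{2}$)
$\left(r + 2556\right) + G{\left(-28 \right)} = \left(\frac{3509}{6} + 2556\right) + \left(18 + \left(-28\right)^{2}\right) = \frac{18845}{6} + \left(18 + 784\right) = \frac{18845}{6} + 802 = \frac{23657}{6}$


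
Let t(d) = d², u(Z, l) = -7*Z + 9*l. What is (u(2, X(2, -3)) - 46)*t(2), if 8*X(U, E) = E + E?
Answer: -267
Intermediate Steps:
X(U, E) = E/4 (X(U, E) = (E + E)/8 = (2*E)/8 = E/4)
(u(2, X(2, -3)) - 46)*t(2) = ((-7*2 + 9*((¼)*(-3))) - 46)*2² = ((-14 + 9*(-¾)) - 46)*4 = ((-14 - 27/4) - 46)*4 = (-83/4 - 46)*4 = -267/4*4 = -267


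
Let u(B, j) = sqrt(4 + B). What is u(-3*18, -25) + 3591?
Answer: 3591 + 5*I*sqrt(2) ≈ 3591.0 + 7.0711*I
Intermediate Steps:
u(-3*18, -25) + 3591 = sqrt(4 - 3*18) + 3591 = sqrt(4 - 54) + 3591 = sqrt(-50) + 3591 = 5*I*sqrt(2) + 3591 = 3591 + 5*I*sqrt(2)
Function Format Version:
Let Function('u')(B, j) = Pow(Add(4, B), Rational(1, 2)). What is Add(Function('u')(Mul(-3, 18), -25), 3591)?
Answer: Add(3591, Mul(5, I, Pow(2, Rational(1, 2)))) ≈ Add(3591.0, Mul(7.0711, I))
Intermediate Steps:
Add(Function('u')(Mul(-3, 18), -25), 3591) = Add(Pow(Add(4, Mul(-3, 18)), Rational(1, 2)), 3591) = Add(Pow(Add(4, -54), Rational(1, 2)), 3591) = Add(Pow(-50, Rational(1, 2)), 3591) = Add(Mul(5, I, Pow(2, Rational(1, 2))), 3591) = Add(3591, Mul(5, I, Pow(2, Rational(1, 2))))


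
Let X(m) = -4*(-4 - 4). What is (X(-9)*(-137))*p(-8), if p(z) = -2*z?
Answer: -70144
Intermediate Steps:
X(m) = 32 (X(m) = -4*(-8) = 32)
(X(-9)*(-137))*p(-8) = (32*(-137))*(-2*(-8)) = -4384*16 = -70144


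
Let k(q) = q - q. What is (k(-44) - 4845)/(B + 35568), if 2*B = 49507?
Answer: -9690/120643 ≈ -0.080320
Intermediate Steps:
B = 49507/2 (B = (½)*49507 = 49507/2 ≈ 24754.)
k(q) = 0
(k(-44) - 4845)/(B + 35568) = (0 - 4845)/(49507/2 + 35568) = -4845/120643/2 = -4845*2/120643 = -9690/120643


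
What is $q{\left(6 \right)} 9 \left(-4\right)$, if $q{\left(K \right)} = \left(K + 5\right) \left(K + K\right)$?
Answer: $-4752$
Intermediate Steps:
$q{\left(K \right)} = 2 K \left(5 + K\right)$ ($q{\left(K \right)} = \left(5 + K\right) 2 K = 2 K \left(5 + K\right)$)
$q{\left(6 \right)} 9 \left(-4\right) = 2 \cdot 6 \left(5 + 6\right) 9 \left(-4\right) = 2 \cdot 6 \cdot 11 \cdot 9 \left(-4\right) = 132 \cdot 9 \left(-4\right) = 1188 \left(-4\right) = -4752$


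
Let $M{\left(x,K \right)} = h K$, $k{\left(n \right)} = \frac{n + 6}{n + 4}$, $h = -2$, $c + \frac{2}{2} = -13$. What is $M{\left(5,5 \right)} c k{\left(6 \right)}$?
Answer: $168$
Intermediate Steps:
$c = -14$ ($c = -1 - 13 = -14$)
$k{\left(n \right)} = \frac{6 + n}{4 + n}$
$M{\left(x,K \right)} = - 2 K$
$M{\left(5,5 \right)} c k{\left(6 \right)} = \left(-2\right) 5 \left(-14\right) \frac{6 + 6}{4 + 6} = \left(-10\right) \left(-14\right) \frac{1}{10} \cdot 12 = 140 \cdot \frac{1}{10} \cdot 12 = 140 \cdot \frac{6}{5} = 168$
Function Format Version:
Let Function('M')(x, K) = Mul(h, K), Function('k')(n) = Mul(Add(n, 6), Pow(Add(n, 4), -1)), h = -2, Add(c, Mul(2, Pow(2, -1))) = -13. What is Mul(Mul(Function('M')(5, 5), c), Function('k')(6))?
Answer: 168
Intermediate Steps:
c = -14 (c = Add(-1, -13) = -14)
Function('k')(n) = Mul(Pow(Add(4, n), -1), Add(6, n)) (Function('k')(n) = Mul(Add(6, n), Pow(Add(4, n), -1)) = Mul(Pow(Add(4, n), -1), Add(6, n)))
Function('M')(x, K) = Mul(-2, K)
Mul(Mul(Function('M')(5, 5), c), Function('k')(6)) = Mul(Mul(Mul(-2, 5), -14), Mul(Pow(Add(4, 6), -1), Add(6, 6))) = Mul(Mul(-10, -14), Mul(Pow(10, -1), 12)) = Mul(140, Mul(Rational(1, 10), 12)) = Mul(140, Rational(6, 5)) = 168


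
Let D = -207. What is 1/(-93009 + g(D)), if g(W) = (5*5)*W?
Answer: -1/98184 ≈ -1.0185e-5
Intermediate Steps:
g(W) = 25*W
1/(-93009 + g(D)) = 1/(-93009 + 25*(-207)) = 1/(-93009 - 5175) = 1/(-98184) = -1/98184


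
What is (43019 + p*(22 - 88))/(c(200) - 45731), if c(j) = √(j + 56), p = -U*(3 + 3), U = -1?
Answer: -42623/45715 ≈ -0.93236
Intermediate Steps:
p = 6 (p = -(-1)*(3 + 3) = -(-1)*6 = -1*(-6) = 6)
c(j) = √(56 + j)
(43019 + p*(22 - 88))/(c(200) - 45731) = (43019 + 6*(22 - 88))/(√(56 + 200) - 45731) = (43019 + 6*(-66))/(√256 - 45731) = (43019 - 396)/(16 - 45731) = 42623/(-45715) = 42623*(-1/45715) = -42623/45715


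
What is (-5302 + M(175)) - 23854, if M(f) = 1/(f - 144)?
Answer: -903835/31 ≈ -29156.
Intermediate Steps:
M(f) = 1/(-144 + f)
(-5302 + M(175)) - 23854 = (-5302 + 1/(-144 + 175)) - 23854 = (-5302 + 1/31) - 23854 = -164361/31 - 23854 = -903835/31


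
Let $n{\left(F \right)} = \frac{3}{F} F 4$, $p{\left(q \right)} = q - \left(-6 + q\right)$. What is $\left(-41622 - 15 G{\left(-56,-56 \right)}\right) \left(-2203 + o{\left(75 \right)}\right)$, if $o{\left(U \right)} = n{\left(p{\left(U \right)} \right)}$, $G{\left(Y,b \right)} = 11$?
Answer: $91555317$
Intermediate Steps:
$p{\left(q \right)} = 6$
$n{\left(F \right)} = 12$ ($n{\left(F \right)} = 3 \cdot 4 = 12$)
$o{\left(U \right)} = 12$
$\left(-41622 - 15 G{\left(-56,-56 \right)}\right) \left(-2203 + o{\left(75 \right)}\right) = \left(-41622 - 165\right) \left(-2203 + 12\right) = \left(-41622 - 165\right) \left(-2191\right) = \left(-41787\right) \left(-2191\right) = 91555317$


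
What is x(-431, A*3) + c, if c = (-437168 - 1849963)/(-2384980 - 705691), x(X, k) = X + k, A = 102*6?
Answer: 4344679886/3090671 ≈ 1405.7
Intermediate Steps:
A = 612
c = 2287131/3090671 (c = -2287131/(-3090671) = -2287131*(-1/3090671) = 2287131/3090671 ≈ 0.74001)
x(-431, A*3) + c = (-431 + 612*3) + 2287131/3090671 = (-431 + 1836) + 2287131/3090671 = 1405 + 2287131/3090671 = 4344679886/3090671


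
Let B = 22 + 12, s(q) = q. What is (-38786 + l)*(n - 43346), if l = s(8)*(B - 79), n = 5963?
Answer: 1463394918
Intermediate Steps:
B = 34
l = -360 (l = 8*(34 - 79) = 8*(-45) = -360)
(-38786 + l)*(n - 43346) = (-38786 - 360)*(5963 - 43346) = -39146*(-37383) = 1463394918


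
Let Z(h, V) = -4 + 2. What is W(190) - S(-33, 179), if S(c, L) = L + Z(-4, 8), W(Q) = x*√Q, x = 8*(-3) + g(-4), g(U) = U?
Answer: -177 - 28*√190 ≈ -562.95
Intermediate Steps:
Z(h, V) = -2
x = -28 (x = 8*(-3) - 4 = -24 - 4 = -28)
W(Q) = -28*√Q
S(c, L) = -2 + L (S(c, L) = L - 2 = -2 + L)
W(190) - S(-33, 179) = -28*√190 - (-2 + 179) = -28*√190 - 1*177 = -28*√190 - 177 = -177 - 28*√190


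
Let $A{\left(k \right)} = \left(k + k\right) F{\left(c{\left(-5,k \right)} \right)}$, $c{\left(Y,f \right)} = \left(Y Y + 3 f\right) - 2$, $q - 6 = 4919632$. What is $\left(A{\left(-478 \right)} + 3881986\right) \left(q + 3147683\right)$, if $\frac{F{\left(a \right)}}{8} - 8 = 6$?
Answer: $30453442985394$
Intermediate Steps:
$q = 4919638$ ($q = 6 + 4919632 = 4919638$)
$c{\left(Y,f \right)} = -2 + Y^{2} + 3 f$ ($c{\left(Y,f \right)} = \left(Y^{2} + 3 f\right) - 2 = -2 + Y^{2} + 3 f$)
$F{\left(a \right)} = 112$ ($F{\left(a \right)} = 64 + 8 \cdot 6 = 64 + 48 = 112$)
$A{\left(k \right)} = 224 k$ ($A{\left(k \right)} = \left(k + k\right) 112 = 2 k 112 = 224 k$)
$\left(A{\left(-478 \right)} + 3881986\right) \left(q + 3147683\right) = \left(224 \left(-478\right) + 3881986\right) \left(4919638 + 3147683\right) = \left(-107072 + 3881986\right) 8067321 = 3774914 \cdot 8067321 = 30453442985394$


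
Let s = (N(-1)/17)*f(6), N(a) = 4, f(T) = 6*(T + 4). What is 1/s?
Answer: 17/240 ≈ 0.070833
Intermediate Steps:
f(T) = 24 + 6*T (f(T) = 6*(4 + T) = 24 + 6*T)
s = 240/17 (s = (4/17)*(24 + 6*6) = ((1/17)*4)*(24 + 36) = (4/17)*60 = 240/17 ≈ 14.118)
1/s = 1/(240/17) = 17/240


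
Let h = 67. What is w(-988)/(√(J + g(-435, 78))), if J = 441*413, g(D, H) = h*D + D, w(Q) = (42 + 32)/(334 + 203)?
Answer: 74*√152553/81920961 ≈ 0.00035281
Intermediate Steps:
w(Q) = 74/537
g(D, H) = 68*D (g(D, H) = 67*D + D = 68*D)
J = 182133
w(-988)/(√(J + g(-435, 78))) = 74/(537*(√(182133 + 68*(-435)))) = 74/(537*(√(182133 - 29580))) = 74/(537*(√152553)) = 74*(√152553/152553)/537 = 74*√152553/81920961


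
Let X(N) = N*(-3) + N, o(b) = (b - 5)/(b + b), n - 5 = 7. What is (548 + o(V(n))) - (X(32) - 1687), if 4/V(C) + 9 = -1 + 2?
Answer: 4609/2 ≈ 2304.5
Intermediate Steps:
n = 12 (n = 5 + 7 = 12)
V(C) = -½ (V(C) = 4/(-9 + (-1 + 2)) = 4/(-9 + 1) = 4/(-8) = 4*(-⅛) = -½)
o(b) = (-5 + b)/(2*b) (o(b) = (-5 + b)/((2*b)) = (-5 + b)*(1/(2*b)) = (-5 + b)/(2*b))
X(N) = -2*N (X(N) = -3*N + N = -2*N)
(548 + o(V(n))) - (X(32) - 1687) = (548 + (-5 - ½)/(2*(-½))) - (-2*32 - 1687) = (548 + (½)*(-2)*(-11/2)) - (-64 - 1687) = (548 + 11/2) - 1*(-1751) = 1107/2 + 1751 = 4609/2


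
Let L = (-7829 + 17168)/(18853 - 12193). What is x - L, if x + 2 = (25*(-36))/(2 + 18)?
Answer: -107453/2220 ≈ -48.402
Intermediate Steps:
L = 3113/2220 (L = 9339/6660 = 9339*(1/6660) = 3113/2220 ≈ 1.4023)
x = -47 (x = -2 + (25*(-36))/(2 + 18) = -2 - 900/20 = -2 - 900*1/20 = -2 - 45 = -47)
x - L = -47 - 1*3113/2220 = -47 - 3113/2220 = -107453/2220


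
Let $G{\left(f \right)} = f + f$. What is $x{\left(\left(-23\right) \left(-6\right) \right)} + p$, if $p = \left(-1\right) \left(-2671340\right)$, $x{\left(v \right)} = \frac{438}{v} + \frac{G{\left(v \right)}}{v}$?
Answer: $\frac{61440939}{23} \approx 2.6713 \cdot 10^{6}$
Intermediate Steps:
$G{\left(f \right)} = 2 f$
$x{\left(v \right)} = 2 + \frac{438}{v}$ ($x{\left(v \right)} = \frac{438}{v} + \frac{2 v}{v} = \frac{438}{v} + 2 = 2 + \frac{438}{v}$)
$p = 2671340$
$x{\left(\left(-23\right) \left(-6\right) \right)} + p = \left(2 + \frac{438}{\left(-23\right) \left(-6\right)}\right) + 2671340 = \left(2 + \frac{438}{138}\right) + 2671340 = \left(2 + 438 \cdot \frac{1}{138}\right) + 2671340 = \left(2 + \frac{73}{23}\right) + 2671340 = \frac{119}{23} + 2671340 = \frac{61440939}{23}$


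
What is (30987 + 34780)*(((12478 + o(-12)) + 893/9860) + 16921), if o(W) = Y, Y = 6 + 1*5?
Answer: 19071344384131/9860 ≈ 1.9342e+9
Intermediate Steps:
Y = 11 (Y = 6 + 5 = 11)
o(W) = 11
(30987 + 34780)*(((12478 + o(-12)) + 893/9860) + 16921) = (30987 + 34780)*(((12478 + 11) + 893/9860) + 16921) = 65767*((12489 + 893*(1/9860)) + 16921) = 65767*((12489 + 893/9860) + 16921) = 65767*(123142433/9860 + 16921) = 65767*(289983493/9860) = 19071344384131/9860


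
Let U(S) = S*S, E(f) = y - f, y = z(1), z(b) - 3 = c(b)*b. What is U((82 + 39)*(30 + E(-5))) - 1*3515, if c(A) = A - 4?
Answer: 17931710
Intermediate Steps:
c(A) = -4 + A
z(b) = 3 + b*(-4 + b) (z(b) = 3 + (-4 + b)*b = 3 + b*(-4 + b))
y = 0 (y = 3 + 1*(-4 + 1) = 3 + 1*(-3) = 3 - 3 = 0)
E(f) = -f (E(f) = 0 - f = -f)
U(S) = S²
U((82 + 39)*(30 + E(-5))) - 1*3515 = ((82 + 39)*(30 - 1*(-5)))² - 1*3515 = (121*(30 + 5))² - 3515 = (121*35)² - 3515 = 4235² - 3515 = 17935225 - 3515 = 17931710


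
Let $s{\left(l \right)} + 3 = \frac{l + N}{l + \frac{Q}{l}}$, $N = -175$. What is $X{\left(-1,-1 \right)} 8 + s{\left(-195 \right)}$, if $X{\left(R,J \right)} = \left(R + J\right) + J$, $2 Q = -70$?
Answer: $- \frac{95358}{3799} \approx -25.101$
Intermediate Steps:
$Q = -35$ ($Q = \frac{1}{2} \left(-70\right) = -35$)
$s{\left(l \right)} = -3 + \frac{-175 + l}{l - \frac{35}{l}}$ ($s{\left(l \right)} = -3 + \frac{l - 175}{l - \frac{35}{l}} = -3 + \frac{-175 + l}{l - \frac{35}{l}}$)
$X{\left(R,J \right)} = R + 2 J$ ($X{\left(R,J \right)} = \left(J + R\right) + J = R + 2 J$)
$X{\left(-1,-1 \right)} 8 + s{\left(-195 \right)} = \left(-1 + 2 \left(-1\right)\right) 8 + \frac{105 - -34125 - 2 \left(-195\right)^{2}}{-35 + \left(-195\right)^{2}} = \left(-1 - 2\right) 8 + \frac{105 + 34125 - 76050}{-35 + 38025} = \left(-3\right) 8 + \frac{105 + 34125 - 76050}{37990} = -24 + \frac{1}{37990} \left(-41820\right) = -24 - \frac{4182}{3799} = - \frac{95358}{3799}$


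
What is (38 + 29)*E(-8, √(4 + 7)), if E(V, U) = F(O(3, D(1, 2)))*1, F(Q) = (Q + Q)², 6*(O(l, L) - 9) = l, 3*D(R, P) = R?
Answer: 24187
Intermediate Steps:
D(R, P) = R/3
O(l, L) = 9 + l/6
F(Q) = 4*Q² (F(Q) = (2*Q)² = 4*Q²)
E(V, U) = 361 (E(V, U) = (4*(9 + (⅙)*3)²)*1 = (4*(9 + ½)²)*1 = (4*(19/2)²)*1 = (4*(361/4))*1 = 361*1 = 361)
(38 + 29)*E(-8, √(4 + 7)) = (38 + 29)*361 = 67*361 = 24187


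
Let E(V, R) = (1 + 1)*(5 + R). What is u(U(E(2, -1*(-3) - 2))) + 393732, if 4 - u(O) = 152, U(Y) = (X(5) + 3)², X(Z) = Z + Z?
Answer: 393584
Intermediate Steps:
X(Z) = 2*Z
E(V, R) = 10 + 2*R (E(V, R) = 2*(5 + R) = 10 + 2*R)
U(Y) = 169 (U(Y) = (2*5 + 3)² = (10 + 3)² = 13² = 169)
u(O) = -148 (u(O) = 4 - 1*152 = 4 - 152 = -148)
u(U(E(2, -1*(-3) - 2))) + 393732 = -148 + 393732 = 393584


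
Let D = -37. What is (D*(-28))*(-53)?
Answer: -54908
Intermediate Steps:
(D*(-28))*(-53) = -37*(-28)*(-53) = 1036*(-53) = -54908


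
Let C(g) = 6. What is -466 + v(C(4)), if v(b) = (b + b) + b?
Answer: -448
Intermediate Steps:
v(b) = 3*b (v(b) = 2*b + b = 3*b)
-466 + v(C(4)) = -466 + 3*6 = -466 + 18 = -448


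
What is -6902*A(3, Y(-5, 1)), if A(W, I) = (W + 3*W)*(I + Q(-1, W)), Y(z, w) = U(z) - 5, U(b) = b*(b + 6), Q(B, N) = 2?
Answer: 662592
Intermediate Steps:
U(b) = b*(6 + b)
Y(z, w) = -5 + z*(6 + z) (Y(z, w) = z*(6 + z) - 5 = -5 + z*(6 + z))
A(W, I) = 4*W*(2 + I) (A(W, I) = (W + 3*W)*(I + 2) = (4*W)*(2 + I) = 4*W*(2 + I))
-6902*A(3, Y(-5, 1)) = -27608*3*(2 + (-5 - 5*(6 - 5))) = -27608*3*(2 + (-5 - 5*1)) = -27608*3*(2 + (-5 - 5)) = -27608*3*(2 - 10) = -27608*3*(-8) = -6902*(-96) = 662592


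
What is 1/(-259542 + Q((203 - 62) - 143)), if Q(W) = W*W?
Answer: -1/259538 ≈ -3.8530e-6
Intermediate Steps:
Q(W) = W²
1/(-259542 + Q((203 - 62) - 143)) = 1/(-259542 + ((203 - 62) - 143)²) = 1/(-259542 + (141 - 143)²) = 1/(-259542 + (-2)²) = 1/(-259542 + 4) = 1/(-259538) = -1/259538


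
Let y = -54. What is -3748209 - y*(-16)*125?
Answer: -3856209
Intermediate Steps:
-3748209 - y*(-16)*125 = -3748209 - (-54*(-16))*125 = -3748209 - 864*125 = -3748209 - 1*108000 = -3748209 - 108000 = -3856209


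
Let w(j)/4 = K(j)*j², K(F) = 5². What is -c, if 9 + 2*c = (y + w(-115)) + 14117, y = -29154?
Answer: -653727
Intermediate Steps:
K(F) = 25
w(j) = 100*j² (w(j) = 4*(25*j²) = 100*j²)
c = 653727 (c = -9/2 + ((-29154 + 100*(-115)²) + 14117)/2 = -9/2 + ((-29154 + 100*13225) + 14117)/2 = -9/2 + ((-29154 + 1322500) + 14117)/2 = -9/2 + (1293346 + 14117)/2 = -9/2 + (½)*1307463 = -9/2 + 1307463/2 = 653727)
-c = -1*653727 = -653727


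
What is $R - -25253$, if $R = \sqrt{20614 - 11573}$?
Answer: $25253 + \sqrt{9041} \approx 25348.0$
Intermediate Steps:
$R = \sqrt{9041} \approx 95.084$
$R - -25253 = \sqrt{9041} - -25253 = \sqrt{9041} + 25253 = 25253 + \sqrt{9041}$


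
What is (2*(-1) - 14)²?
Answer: 256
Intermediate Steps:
(2*(-1) - 14)² = (-2 - 14)² = (-16)² = 256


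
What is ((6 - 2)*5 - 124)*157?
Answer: -16328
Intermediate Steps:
((6 - 2)*5 - 124)*157 = (4*5 - 124)*157 = (20 - 124)*157 = -104*157 = -16328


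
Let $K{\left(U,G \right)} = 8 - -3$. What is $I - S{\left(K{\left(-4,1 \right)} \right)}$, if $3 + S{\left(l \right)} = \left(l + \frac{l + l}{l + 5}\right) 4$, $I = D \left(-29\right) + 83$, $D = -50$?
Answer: $\frac{2973}{2} \approx 1486.5$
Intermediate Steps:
$K{\left(U,G \right)} = 11$ ($K{\left(U,G \right)} = 8 + 3 = 11$)
$I = 1533$ ($I = \left(-50\right) \left(-29\right) + 83 = 1450 + 83 = 1533$)
$S{\left(l \right)} = -3 + 4 l + \frac{8 l}{5 + l}$ ($S{\left(l \right)} = -3 + \left(l + \frac{l + l}{l + 5}\right) 4 = -3 + \left(l + \frac{2 l}{5 + l}\right) 4 = -3 + \left(4 l + \frac{8 l}{5 + l}\right) = -3 + 4 l + \frac{8 l}{5 + l}$)
$I - S{\left(K{\left(-4,1 \right)} \right)} = 1533 - \frac{-15 + 4 \cdot 11^{2} + 25 \cdot 11}{5 + 11} = 1533 - \frac{-15 + 4 \cdot 121 + 275}{16} = 1533 - \frac{-15 + 484 + 275}{16} = 1533 - \frac{1}{16} \cdot 744 = 1533 - \frac{93}{2} = \frac{2973}{2}$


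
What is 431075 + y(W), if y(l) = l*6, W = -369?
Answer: 428861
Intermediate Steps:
y(l) = 6*l
431075 + y(W) = 431075 + 6*(-369) = 431075 - 2214 = 428861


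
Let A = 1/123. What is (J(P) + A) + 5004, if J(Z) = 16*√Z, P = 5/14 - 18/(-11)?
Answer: 615493/123 + 8*√47278/77 ≈ 5026.6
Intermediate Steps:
P = 307/154 (P = 5*(1/14) - 18*(-1/11) = 5/14 + 18/11 = 307/154 ≈ 1.9935)
A = 1/123 ≈ 0.0081301
(J(P) + A) + 5004 = (16*√(307/154) + 1/123) + 5004 = (16*(√47278/154) + 1/123) + 5004 = (8*√47278/77 + 1/123) + 5004 = (1/123 + 8*√47278/77) + 5004 = 615493/123 + 8*√47278/77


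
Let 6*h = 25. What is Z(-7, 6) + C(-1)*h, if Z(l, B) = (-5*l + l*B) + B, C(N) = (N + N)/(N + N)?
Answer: 19/6 ≈ 3.1667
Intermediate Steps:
h = 25/6 (h = (⅙)*25 = 25/6 ≈ 4.1667)
C(N) = 1 (C(N) = (2*N)/((2*N)) = (2*N)*(1/(2*N)) = 1)
Z(l, B) = B - 5*l + B*l (Z(l, B) = (-5*l + B*l) + B = B - 5*l + B*l)
Z(-7, 6) + C(-1)*h = (6 - 5*(-7) + 6*(-7)) + 1*(25/6) = (6 + 35 - 42) + 25/6 = -1 + 25/6 = 19/6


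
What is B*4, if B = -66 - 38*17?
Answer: -2848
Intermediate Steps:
B = -712 (B = -66 - 646 = -712)
B*4 = -712*4 = -2848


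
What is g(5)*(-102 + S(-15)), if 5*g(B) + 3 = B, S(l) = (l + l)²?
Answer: 1596/5 ≈ 319.20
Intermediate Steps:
S(l) = 4*l² (S(l) = (2*l)² = 4*l²)
g(B) = -⅗ + B/5
g(5)*(-102 + S(-15)) = (-⅗ + (⅕)*5)*(-102 + 4*(-15)²) = (-⅗ + 1)*(-102 + 4*225) = 2*(-102 + 900)/5 = (⅖)*798 = 1596/5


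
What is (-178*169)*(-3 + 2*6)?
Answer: -270738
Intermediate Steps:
(-178*169)*(-3 + 2*6) = -30082*(-3 + 12) = -30082*9 = -270738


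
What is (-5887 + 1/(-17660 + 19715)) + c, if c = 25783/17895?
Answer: -14429124041/2451615 ≈ -5885.6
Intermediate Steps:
c = 25783/17895 (c = 25783*(1/17895) = 25783/17895 ≈ 1.4408)
(-5887 + 1/(-17660 + 19715)) + c = (-5887 + 1/(-17660 + 19715)) + 25783/17895 = (-5887 + 1/2055) + 25783/17895 = -12097784/2055 + 25783/17895 = -14429124041/2451615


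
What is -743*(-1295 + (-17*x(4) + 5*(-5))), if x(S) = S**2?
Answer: 1182856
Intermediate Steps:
-743*(-1295 + (-17*x(4) + 5*(-5))) = -743*(-1295 + (-17*4**2 + 5*(-5))) = -743*(-1295 + (-17*16 - 25)) = -743*(-1295 + (-272 - 25)) = -743*(-1295 - 297) = -743*(-1592) = 1182856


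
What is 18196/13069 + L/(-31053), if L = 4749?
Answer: 167658569/135277219 ≈ 1.2394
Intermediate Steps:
18196/13069 + L/(-31053) = 18196/13069 + 4749/(-31053) = 18196*(1/13069) + 4749*(-1/31053) = 18196/13069 - 1583/10351 = 167658569/135277219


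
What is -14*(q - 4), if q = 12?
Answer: -112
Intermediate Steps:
-14*(q - 4) = -14*(12 - 4) = -14*8 = -112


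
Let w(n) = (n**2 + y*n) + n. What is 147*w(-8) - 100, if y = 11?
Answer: -4804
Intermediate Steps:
w(n) = n**2 + 12*n (w(n) = (n**2 + 11*n) + n = n**2 + 12*n)
147*w(-8) - 100 = 147*(-8*(12 - 8)) - 100 = 147*(-8*4) - 100 = 147*(-32) - 100 = -4704 - 100 = -4804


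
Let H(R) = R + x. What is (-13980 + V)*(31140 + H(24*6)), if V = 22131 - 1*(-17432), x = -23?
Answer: 799750163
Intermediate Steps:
V = 39563 (V = 22131 + 17432 = 39563)
H(R) = -23 + R (H(R) = R - 23 = -23 + R)
(-13980 + V)*(31140 + H(24*6)) = (-13980 + 39563)*(31140 + (-23 + 24*6)) = 25583*(31140 + (-23 + 144)) = 25583*(31140 + 121) = 25583*31261 = 799750163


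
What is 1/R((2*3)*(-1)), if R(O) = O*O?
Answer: 1/36 ≈ 0.027778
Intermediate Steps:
R(O) = O²
1/R((2*3)*(-1)) = 1/(((2*3)*(-1))²) = 1/((6*(-1))²) = 1/((-6)²) = 1/36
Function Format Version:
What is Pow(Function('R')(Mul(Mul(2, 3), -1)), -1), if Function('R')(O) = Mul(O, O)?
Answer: Rational(1, 36) ≈ 0.027778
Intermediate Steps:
Function('R')(O) = Pow(O, 2)
Pow(Function('R')(Mul(Mul(2, 3), -1)), -1) = Pow(Pow(Mul(Mul(2, 3), -1), 2), -1) = Pow(Pow(Mul(6, -1), 2), -1) = Pow(Pow(-6, 2), -1) = Pow(36, -1) = Rational(1, 36)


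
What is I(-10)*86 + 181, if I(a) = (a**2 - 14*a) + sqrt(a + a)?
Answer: 20821 + 172*I*sqrt(5) ≈ 20821.0 + 384.6*I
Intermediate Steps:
I(a) = a**2 - 14*a + sqrt(2)*sqrt(a) (I(a) = (a**2 - 14*a) + sqrt(2*a) = (a**2 - 14*a) + sqrt(2)*sqrt(a) = a**2 - 14*a + sqrt(2)*sqrt(a))
I(-10)*86 + 181 = ((-10)**2 - 14*(-10) + sqrt(2)*sqrt(-10))*86 + 181 = (100 + 140 + sqrt(2)*(I*sqrt(10)))*86 + 181 = (100 + 140 + 2*I*sqrt(5))*86 + 181 = (240 + 2*I*sqrt(5))*86 + 181 = (20640 + 172*I*sqrt(5)) + 181 = 20821 + 172*I*sqrt(5)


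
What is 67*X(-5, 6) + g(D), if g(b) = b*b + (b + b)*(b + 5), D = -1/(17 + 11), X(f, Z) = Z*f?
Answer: -1576117/784 ≈ -2010.4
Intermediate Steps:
D = -1/28 ≈ -0.035714
g(b) = b² + 2*b*(5 + b) (g(b) = b² + (2*b)*(5 + b) = b² + 2*b*(5 + b))
67*X(-5, 6) + g(D) = 67*(6*(-5)) - (10 + 3*(-1/28))/28 = 67*(-30) - (10 - 3/28)/28 = -2010 - 1/28*277/28 = -2010 - 277/784 = -1576117/784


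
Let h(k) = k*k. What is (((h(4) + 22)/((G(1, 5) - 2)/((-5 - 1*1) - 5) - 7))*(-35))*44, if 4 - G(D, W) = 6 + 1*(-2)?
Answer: 128744/15 ≈ 8582.9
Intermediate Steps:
h(k) = k²
G(D, W) = 0 (G(D, W) = 4 - (6 + 1*(-2)) = 4 - (6 - 2) = 4 - 1*4 = 4 - 4 = 0)
(((h(4) + 22)/((G(1, 5) - 2)/((-5 - 1*1) - 5) - 7))*(-35))*44 = (((4² + 22)/((0 - 2)/((-5 - 1*1) - 5) - 7))*(-35))*44 = (((16 + 22)/(-2/((-5 - 1) - 5) - 7))*(-35))*44 = ((38/(-2/(-6 - 5) - 7))*(-35))*44 = ((38/(-2/(-11) - 7))*(-35))*44 = ((38/(-2*(-1/11) - 7))*(-35))*44 = ((38/(2/11 - 7))*(-35))*44 = ((38/(-75/11))*(-35))*44 = ((38*(-11/75))*(-35))*44 = -418/75*(-35)*44 = (2926/15)*44 = 128744/15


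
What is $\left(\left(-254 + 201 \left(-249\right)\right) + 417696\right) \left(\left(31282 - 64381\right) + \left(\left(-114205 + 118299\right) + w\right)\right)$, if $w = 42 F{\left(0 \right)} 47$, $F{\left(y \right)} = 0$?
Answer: $-10656233965$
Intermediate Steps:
$w = 0$ ($w = 42 \cdot 0 \cdot 47 = 0 \cdot 47 = 0$)
$\left(\left(-254 + 201 \left(-249\right)\right) + 417696\right) \left(\left(31282 - 64381\right) + \left(\left(-114205 + 118299\right) + w\right)\right) = \left(\left(-254 + 201 \left(-249\right)\right) + 417696\right) \left(\left(31282 - 64381\right) + \left(\left(-114205 + 118299\right) + 0\right)\right) = \left(\left(-254 - 50049\right) + 417696\right) \left(\left(31282 - 64381\right) + \left(4094 + 0\right)\right) = \left(-50303 + 417696\right) \left(-33099 + 4094\right) = 367393 \left(-29005\right) = -10656233965$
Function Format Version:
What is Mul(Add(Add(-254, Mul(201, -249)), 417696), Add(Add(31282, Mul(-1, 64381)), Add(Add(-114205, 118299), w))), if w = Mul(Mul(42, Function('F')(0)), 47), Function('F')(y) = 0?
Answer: -10656233965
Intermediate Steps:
w = 0 (w = Mul(Mul(42, 0), 47) = Mul(0, 47) = 0)
Mul(Add(Add(-254, Mul(201, -249)), 417696), Add(Add(31282, Mul(-1, 64381)), Add(Add(-114205, 118299), w))) = Mul(Add(Add(-254, Mul(201, -249)), 417696), Add(Add(31282, Mul(-1, 64381)), Add(Add(-114205, 118299), 0))) = Mul(Add(Add(-254, -50049), 417696), Add(Add(31282, -64381), Add(4094, 0))) = Mul(Add(-50303, 417696), Add(-33099, 4094)) = Mul(367393, -29005) = -10656233965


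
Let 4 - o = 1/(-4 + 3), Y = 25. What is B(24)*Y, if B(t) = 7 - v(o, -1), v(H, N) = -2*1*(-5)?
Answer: -75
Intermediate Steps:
o = 5 (o = 4 - 1/(-4 + 3) = 4 - 1/(-1) = 4 - 1*(-1) = 4 + 1 = 5)
v(H, N) = 10 (v(H, N) = -2*(-5) = 10)
B(t) = -3 (B(t) = 7 - 1*10 = 7 - 10 = -3)
B(24)*Y = -3*25 = -75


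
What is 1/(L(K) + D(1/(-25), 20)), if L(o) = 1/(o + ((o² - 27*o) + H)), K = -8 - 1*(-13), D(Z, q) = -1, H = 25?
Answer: -80/81 ≈ -0.98765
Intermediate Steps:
K = 5 (K = -8 + 13 = 5)
L(o) = 1/(25 + o² - 26*o) (L(o) = 1/(o + ((o² - 27*o) + 25)) = 1/(o + (25 + o² - 27*o)) = 1/(25 + o² - 26*o))
1/(L(K) + D(1/(-25), 20)) = 1/(1/(25 + 5² - 26*5) - 1) = 1/(1/(25 + 25 - 130) - 1) = 1/(1/(-80) - 1) = 1/(-1/80 - 1) = 1/(-81/80) = -80/81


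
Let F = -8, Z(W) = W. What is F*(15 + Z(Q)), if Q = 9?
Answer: -192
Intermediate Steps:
F*(15 + Z(Q)) = -8*(15 + 9) = -8*24 = -192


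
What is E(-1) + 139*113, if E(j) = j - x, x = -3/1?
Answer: 15709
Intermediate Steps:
x = -3 (x = -3*1 = -3)
E(j) = 3 + j (E(j) = j - 1*(-3) = j + 3 = 3 + j)
E(-1) + 139*113 = (3 - 1) + 139*113 = 2 + 15707 = 15709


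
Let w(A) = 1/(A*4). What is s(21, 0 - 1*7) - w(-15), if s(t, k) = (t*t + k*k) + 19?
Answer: 30541/60 ≈ 509.02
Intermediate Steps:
s(t, k) = 19 + k² + t² (s(t, k) = (t² + k²) + 19 = (k² + t²) + 19 = 19 + k² + t²)
w(A) = 1/(4*A)
s(21, 0 - 1*7) - w(-15) = (19 + (0 - 1*7)² + 21²) - 1/(4*(-15)) = (19 + (0 - 7)² + 441) - (-1)/(4*15) = (19 + (-7)² + 441) - 1*(-1/60) = (19 + 49 + 441) + 1/60 = 509 + 1/60 = 30541/60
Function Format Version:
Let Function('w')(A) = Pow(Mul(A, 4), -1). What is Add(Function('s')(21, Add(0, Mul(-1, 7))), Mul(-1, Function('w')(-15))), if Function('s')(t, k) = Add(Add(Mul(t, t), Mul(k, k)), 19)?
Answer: Rational(30541, 60) ≈ 509.02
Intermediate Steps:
Function('s')(t, k) = Add(19, Pow(k, 2), Pow(t, 2)) (Function('s')(t, k) = Add(Add(Pow(t, 2), Pow(k, 2)), 19) = Add(Add(Pow(k, 2), Pow(t, 2)), 19) = Add(19, Pow(k, 2), Pow(t, 2)))
Function('w')(A) = Mul(Rational(1, 4), Pow(A, -1)) (Function('w')(A) = Pow(Mul(4, A), -1) = Mul(Rational(1, 4), Pow(A, -1)))
Add(Function('s')(21, Add(0, Mul(-1, 7))), Mul(-1, Function('w')(-15))) = Add(Add(19, Pow(Add(0, Mul(-1, 7)), 2), Pow(21, 2)), Mul(-1, Mul(Rational(1, 4), Pow(-15, -1)))) = Add(Add(19, Pow(Add(0, -7), 2), 441), Mul(-1, Mul(Rational(1, 4), Rational(-1, 15)))) = Add(Add(19, Pow(-7, 2), 441), Mul(-1, Rational(-1, 60))) = Add(Add(19, 49, 441), Rational(1, 60)) = Add(509, Rational(1, 60)) = Rational(30541, 60)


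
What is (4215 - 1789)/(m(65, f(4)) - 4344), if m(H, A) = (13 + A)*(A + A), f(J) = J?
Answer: -1213/2104 ≈ -0.57652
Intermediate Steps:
m(H, A) = 2*A*(13 + A) (m(H, A) = (13 + A)*(2*A) = 2*A*(13 + A))
(4215 - 1789)/(m(65, f(4)) - 4344) = (4215 - 1789)/(2*4*(13 + 4) - 4344) = 2426/(2*4*17 - 4344) = 2426/(136 - 4344) = 2426/(-4208) = 2426*(-1/4208) = -1213/2104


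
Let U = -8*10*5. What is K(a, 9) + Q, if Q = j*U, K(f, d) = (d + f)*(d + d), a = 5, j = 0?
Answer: 252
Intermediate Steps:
K(f, d) = 2*d*(d + f) (K(f, d) = (d + f)*(2*d) = 2*d*(d + f))
U = -400 (U = -80*5 = -400)
Q = 0 (Q = 0*(-400) = 0)
K(a, 9) + Q = 2*9*(9 + 5) + 0 = 2*9*14 + 0 = 252 + 0 = 252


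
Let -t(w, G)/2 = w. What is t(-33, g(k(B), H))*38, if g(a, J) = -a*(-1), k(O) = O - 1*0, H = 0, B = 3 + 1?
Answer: 2508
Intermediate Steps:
B = 4
k(O) = O (k(O) = O + 0 = O)
g(a, J) = a (g(a, J) = -(-1)*a = a)
t(w, G) = -2*w
t(-33, g(k(B), H))*38 = -2*(-33)*38 = 66*38 = 2508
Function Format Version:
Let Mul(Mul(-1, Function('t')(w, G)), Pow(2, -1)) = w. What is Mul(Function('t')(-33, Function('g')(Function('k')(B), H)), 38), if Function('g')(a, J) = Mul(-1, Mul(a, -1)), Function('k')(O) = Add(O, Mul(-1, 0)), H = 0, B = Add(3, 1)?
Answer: 2508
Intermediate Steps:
B = 4
Function('k')(O) = O (Function('k')(O) = Add(O, 0) = O)
Function('g')(a, J) = a (Function('g')(a, J) = Mul(-1, Mul(-1, a)) = a)
Function('t')(w, G) = Mul(-2, w)
Mul(Function('t')(-33, Function('g')(Function('k')(B), H)), 38) = Mul(Mul(-2, -33), 38) = Mul(66, 38) = 2508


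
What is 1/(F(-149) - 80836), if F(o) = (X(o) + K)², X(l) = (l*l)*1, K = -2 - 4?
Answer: 1/492537189 ≈ 2.0303e-9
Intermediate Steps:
K = -6
X(l) = l² (X(l) = l²*1 = l²)
F(o) = (-6 + o²)² (F(o) = (o² - 6)² = (-6 + o²)²)
1/(F(-149) - 80836) = 1/((-6 + (-149)²)² - 80836) = 1/((-6 + 22201)² - 80836) = 1/(22195² - 80836) = 1/(492618025 - 80836) = 1/492537189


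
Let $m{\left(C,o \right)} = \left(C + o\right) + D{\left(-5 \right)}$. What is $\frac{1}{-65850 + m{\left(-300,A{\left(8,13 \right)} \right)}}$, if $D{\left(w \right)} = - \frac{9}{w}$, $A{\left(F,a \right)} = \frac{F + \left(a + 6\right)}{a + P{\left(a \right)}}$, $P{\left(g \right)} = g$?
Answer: $- \frac{130}{8599131} \approx -1.5118 \cdot 10^{-5}$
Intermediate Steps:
$A{\left(F,a \right)} = \frac{6 + F + a}{2 a}$ ($A{\left(F,a \right)} = \frac{F + \left(a + 6\right)}{a + a} = \frac{F + \left(6 + a\right)}{2 a} = \left(6 + F + a\right) \frac{1}{2 a} = \frac{6 + F + a}{2 a}$)
$m{\left(C,o \right)} = \frac{9}{5} + C + o$ ($m{\left(C,o \right)} = \left(C + o\right) - \frac{9}{-5} = \left(C + o\right) - - \frac{9}{5} = \left(C + o\right) + \frac{9}{5} = \frac{9}{5} + C + o$)
$\frac{1}{-65850 + m{\left(-300,A{\left(8,13 \right)} \right)}} = \frac{1}{-65850 + \left(\frac{9}{5} - 300 + \frac{6 + 8 + 13}{2 \cdot 13}\right)} = \frac{1}{-65850 + \left(\frac{9}{5} - 300 + \frac{1}{2} \cdot \frac{1}{13} \cdot 27\right)} = \frac{1}{-65850 + \left(\frac{9}{5} - 300 + \frac{27}{26}\right)} = \frac{1}{-65850 - \frac{38631}{130}} = \frac{1}{- \frac{8599131}{130}} = - \frac{130}{8599131}$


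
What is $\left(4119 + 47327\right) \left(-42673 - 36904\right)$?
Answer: $-4093918342$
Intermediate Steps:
$\left(4119 + 47327\right) \left(-42673 - 36904\right) = 51446 \left(-79577\right) = -4093918342$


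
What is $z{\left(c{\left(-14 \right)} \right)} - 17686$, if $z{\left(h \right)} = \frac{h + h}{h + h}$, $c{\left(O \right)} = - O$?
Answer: $-17685$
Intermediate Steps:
$z{\left(h \right)} = 1$ ($z{\left(h \right)} = \frac{2 h}{2 h} = 2 h \frac{1}{2 h} = 1$)
$z{\left(c{\left(-14 \right)} \right)} - 17686 = 1 - 17686 = -17685$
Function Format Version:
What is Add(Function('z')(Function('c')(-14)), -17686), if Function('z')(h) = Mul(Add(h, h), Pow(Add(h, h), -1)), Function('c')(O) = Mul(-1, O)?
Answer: -17685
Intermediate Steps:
Function('z')(h) = 1 (Function('z')(h) = Mul(Mul(2, h), Pow(Mul(2, h), -1)) = Mul(Mul(2, h), Mul(Rational(1, 2), Pow(h, -1))) = 1)
Add(Function('z')(Function('c')(-14)), -17686) = Add(1, -17686) = -17685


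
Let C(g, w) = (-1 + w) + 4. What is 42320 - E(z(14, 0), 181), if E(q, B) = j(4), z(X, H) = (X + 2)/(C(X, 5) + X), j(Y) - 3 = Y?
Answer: 42313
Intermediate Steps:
j(Y) = 3 + Y
C(g, w) = 3 + w
z(X, H) = (2 + X)/(8 + X) (z(X, H) = (X + 2)/((3 + 5) + X) = (2 + X)/(8 + X))
E(q, B) = 7 (E(q, B) = 3 + 4 = 7)
42320 - E(z(14, 0), 181) = 42320 - 1*7 = 42320 - 7 = 42313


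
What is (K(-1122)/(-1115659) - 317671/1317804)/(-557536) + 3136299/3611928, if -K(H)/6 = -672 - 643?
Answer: 107117801379599400292949/123362468883363403811712 ≈ 0.86832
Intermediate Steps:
K(H) = 7890 (K(H) = -6*(-672 - 643) = -6*(-1315) = 7890)
(K(-1122)/(-1115659) - 317671/1317804)/(-557536) + 3136299/3611928 = (7890/(-1115659) - 317671/1317804)/(-557536) + 3136299/3611928 = (7890*(-1/1115659) - 317671*1/1317804)*(-1/557536) + 3136299*(1/3611928) = (-7890/1115659 - 317671/1317804)*(-1/557536) + 1045433/1203976 = -364809983749/1470219892836*(-1/557536) + 1045433/1203976 = 364809983749/819700518172212096 + 1045433/1203976 = 107117801379599400292949/123362468883363403811712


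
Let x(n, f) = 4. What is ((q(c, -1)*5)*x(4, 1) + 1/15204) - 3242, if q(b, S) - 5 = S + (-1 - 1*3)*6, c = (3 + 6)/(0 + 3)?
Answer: -55372967/15204 ≈ -3642.0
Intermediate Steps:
c = 3 (c = 9/3 = 9*(1/3) = 3)
q(b, S) = -19 + S (q(b, S) = 5 + (S + (-1 - 1*3)*6) = 5 + (S + (-1 - 3)*6) = 5 + (S - 4*6) = 5 + (S - 24) = 5 + (-24 + S) = -19 + S)
((q(c, -1)*5)*x(4, 1) + 1/15204) - 3242 = (((-19 - 1)*5)*4 + 1/15204) - 3242 = (-20*5*4 + 1/15204) - 3242 = (-100*4 + 1/15204) - 3242 = (-400 + 1/15204) - 3242 = -6081599/15204 - 3242 = -55372967/15204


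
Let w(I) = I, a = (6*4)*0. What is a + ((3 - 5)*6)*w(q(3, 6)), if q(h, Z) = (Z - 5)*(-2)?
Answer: 24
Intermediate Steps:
q(h, Z) = 10 - 2*Z (q(h, Z) = (-5 + Z)*(-2) = 10 - 2*Z)
a = 0 (a = 24*0 = 0)
a + ((3 - 5)*6)*w(q(3, 6)) = 0 + ((3 - 5)*6)*(10 - 2*6) = 0 + (-2*6)*(10 - 12) = 0 - 12*(-2) = 0 + 24 = 24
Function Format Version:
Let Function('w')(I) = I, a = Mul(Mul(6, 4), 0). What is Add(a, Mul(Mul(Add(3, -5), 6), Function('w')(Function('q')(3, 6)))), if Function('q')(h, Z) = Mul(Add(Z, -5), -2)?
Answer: 24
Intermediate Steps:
Function('q')(h, Z) = Add(10, Mul(-2, Z)) (Function('q')(h, Z) = Mul(Add(-5, Z), -2) = Add(10, Mul(-2, Z)))
a = 0 (a = Mul(24, 0) = 0)
Add(a, Mul(Mul(Add(3, -5), 6), Function('w')(Function('q')(3, 6)))) = Add(0, Mul(Mul(Add(3, -5), 6), Add(10, Mul(-2, 6)))) = Add(0, Mul(Mul(-2, 6), Add(10, -12))) = Add(0, Mul(-12, -2)) = Add(0, 24) = 24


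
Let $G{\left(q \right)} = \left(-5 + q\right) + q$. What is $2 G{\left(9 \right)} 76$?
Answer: $1976$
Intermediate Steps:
$G{\left(q \right)} = -5 + 2 q$
$2 G{\left(9 \right)} 76 = 2 \left(-5 + 2 \cdot 9\right) 76 = 2 \left(-5 + 18\right) 76 = 2 \cdot 13 \cdot 76 = 26 \cdot 76 = 1976$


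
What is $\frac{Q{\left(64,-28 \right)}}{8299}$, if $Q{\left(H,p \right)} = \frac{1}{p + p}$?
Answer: $- \frac{1}{464744} \approx -2.1517 \cdot 10^{-6}$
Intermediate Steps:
$Q{\left(H,p \right)} = \frac{1}{2 p}$
$\frac{Q{\left(64,-28 \right)}}{8299} = \frac{\frac{1}{2} \frac{1}{-28}}{8299} = \frac{1}{2} \left(- \frac{1}{28}\right) \frac{1}{8299} = \left(- \frac{1}{56}\right) \frac{1}{8299} = - \frac{1}{464744}$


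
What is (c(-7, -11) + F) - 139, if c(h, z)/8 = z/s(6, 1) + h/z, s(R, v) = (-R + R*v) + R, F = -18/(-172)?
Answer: -421361/2838 ≈ -148.47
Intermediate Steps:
F = 9/86 (F = -18*(-1/172) = 9/86 ≈ 0.10465)
s(R, v) = R*v
c(h, z) = 4*z/3 + 8*h/z (c(h, z) = 8*(z/((6*1)) + h/z) = 8*(z/6 + h/z) = 4*z/3 + 8*h/z)
(c(-7, -11) + F) - 139 = (((4/3)*(-11) + 8*(-7)/(-11)) + 9/86) - 139 = ((-44/3 + 8*(-7)*(-1/11)) + 9/86) - 139 = ((-44/3 + 56/11) + 9/86) - 139 = (-316/33 + 9/86) - 139 = -26879/2838 - 139 = -421361/2838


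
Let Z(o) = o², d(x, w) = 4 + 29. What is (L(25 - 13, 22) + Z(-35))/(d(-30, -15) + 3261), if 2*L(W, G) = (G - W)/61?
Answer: 12455/33489 ≈ 0.37191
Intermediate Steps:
d(x, w) = 33
L(W, G) = -W/122 + G/122 (L(W, G) = ((G - W)/61)/2 = ((G - W)*(1/61))/2 = (-W/61 + G/61)/2 = -W/122 + G/122)
(L(25 - 13, 22) + Z(-35))/(d(-30, -15) + 3261) = ((-(25 - 13)/122 + (1/122)*22) + (-35)²)/(33 + 3261) = ((-1/122*12 + 11/61) + 1225)/3294 = ((-6/61 + 11/61) + 1225)*(1/3294) = (5/61 + 1225)*(1/3294) = (74730/61)*(1/3294) = 12455/33489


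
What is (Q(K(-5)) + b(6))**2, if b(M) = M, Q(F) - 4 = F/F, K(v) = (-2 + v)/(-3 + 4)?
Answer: 121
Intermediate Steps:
K(v) = -2 + v (K(v) = (-2 + v)/1 = (-2 + v)*1 = -2 + v)
Q(F) = 5 (Q(F) = 4 + F/F = 4 + 1 = 5)
(Q(K(-5)) + b(6))**2 = (5 + 6)**2 = 11**2 = 121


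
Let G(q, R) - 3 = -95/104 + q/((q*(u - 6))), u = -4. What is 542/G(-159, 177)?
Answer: 281840/1033 ≈ 272.84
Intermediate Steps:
G(q, R) = 1033/520 (G(q, R) = 3 + (-95/104 + q/((q*(-4 - 6)))) = 3 + (-95*1/104 + q/((q*(-10)))) = 3 + (-95/104 + q/((-10*q))) = 3 + (-95/104 + q*(-1/(10*q))) = 3 + (-95/104 - ⅒) = 3 - 527/520 = 1033/520)
542/G(-159, 177) = 542/(1033/520) = 542*(520/1033) = 281840/1033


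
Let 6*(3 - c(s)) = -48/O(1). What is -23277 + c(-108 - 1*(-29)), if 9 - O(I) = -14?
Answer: -535294/23 ≈ -23274.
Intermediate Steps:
O(I) = 23 (O(I) = 9 - 1*(-14) = 9 + 14 = 23)
c(s) = 77/23 (c(s) = 3 - (-8)/23 = 3 - ⅙*(-48/23) = 3 + 8/23 = 77/23)
-23277 + c(-108 - 1*(-29)) = -23277 + 77/23 = -535294/23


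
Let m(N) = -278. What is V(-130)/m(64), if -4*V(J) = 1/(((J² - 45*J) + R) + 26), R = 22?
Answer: 1/25351376 ≈ 3.9446e-8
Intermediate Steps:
V(J) = -1/(4*(48 + J² - 45*J)) (V(J) = -1/(4*(((J² - 45*J) + 22) + 26)) = -1/(4*((22 + J² - 45*J) + 26)) = -1/(4*(48 + J² - 45*J)))
V(-130)/m(64) = -1/(192 - 180*(-130) + 4*(-130)²)/(-278) = -1/(192 + 23400 + 4*16900)*(-1/278) = -1/(192 + 23400 + 67600)*(-1/278) = -1/91192*(-1/278) = 1/25351376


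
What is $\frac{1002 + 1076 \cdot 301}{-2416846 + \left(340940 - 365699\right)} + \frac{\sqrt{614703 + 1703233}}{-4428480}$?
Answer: $- \frac{324878}{2441605} - \frac{\sqrt{144871}}{1107120} \approx -0.1334$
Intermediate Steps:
$\frac{1002 + 1076 \cdot 301}{-2416846 + \left(340940 - 365699\right)} + \frac{\sqrt{614703 + 1703233}}{-4428480} = \frac{1002 + 323876}{-2416846 + \left(340940 - 365699\right)} + \sqrt{2317936} \left(- \frac{1}{4428480}\right) = \frac{324878}{-2416846 - 24759} + 4 \sqrt{144871} \left(- \frac{1}{4428480}\right) = \frac{324878}{-2441605} - \frac{\sqrt{144871}}{1107120} = 324878 \left(- \frac{1}{2441605}\right) - \frac{\sqrt{144871}}{1107120} = - \frac{324878}{2441605} - \frac{\sqrt{144871}}{1107120}$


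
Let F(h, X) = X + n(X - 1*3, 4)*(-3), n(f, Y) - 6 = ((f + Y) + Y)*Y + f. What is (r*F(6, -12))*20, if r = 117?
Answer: 231660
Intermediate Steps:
n(f, Y) = 6 + f + Y*(f + 2*Y) (n(f, Y) = 6 + (((f + Y) + Y)*Y + f) = 6 + (((Y + f) + Y)*Y + f) = 6 + ((f + 2*Y)*Y + f) = 6 + (Y*(f + 2*Y) + f) = 6 + (f + Y*(f + 2*Y)) = 6 + f + Y*(f + 2*Y))
F(h, X) = -69 - 14*X (F(h, X) = X + (6 + (X - 1*3) + 2*4² + 4*(X - 1*3))*(-3) = X + (6 + (X - 3) + 2*16 + 4*(X - 3))*(-3) = X + (6 + (-3 + X) + 32 + 4*(-3 + X))*(-3) = X + (6 + (-3 + X) + 32 + (-12 + 4*X))*(-3) = X + (23 + 5*X)*(-3) = X + (-69 - 15*X) = -69 - 14*X)
(r*F(6, -12))*20 = (117*(-69 - 14*(-12)))*20 = (117*(-69 + 168))*20 = (117*99)*20 = 11583*20 = 231660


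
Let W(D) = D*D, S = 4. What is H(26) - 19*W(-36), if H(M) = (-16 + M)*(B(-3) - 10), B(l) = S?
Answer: -24684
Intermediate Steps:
B(l) = 4
H(M) = 96 - 6*M (H(M) = (-16 + M)*(4 - 10) = (-16 + M)*(-6) = 96 - 6*M)
W(D) = D²
H(26) - 19*W(-36) = (96 - 6*26) - 19*(-36)² = (96 - 156) - 19*1296 = -60 - 24624 = -24684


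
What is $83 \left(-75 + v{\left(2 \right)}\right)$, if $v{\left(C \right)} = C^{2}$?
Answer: $-5893$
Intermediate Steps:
$83 \left(-75 + v{\left(2 \right)}\right) = 83 \left(-75 + 2^{2}\right) = 83 \left(-75 + 4\right) = 83 \left(-71\right) = -5893$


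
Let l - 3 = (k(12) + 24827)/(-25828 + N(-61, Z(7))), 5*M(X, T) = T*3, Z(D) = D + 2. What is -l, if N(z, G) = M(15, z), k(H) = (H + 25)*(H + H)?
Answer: -259394/129323 ≈ -2.0058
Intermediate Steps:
Z(D) = 2 + D
M(X, T) = 3*T/5 (M(X, T) = (T*3)/5 = (3*T)/5 = 3*T/5)
k(H) = 2*H*(25 + H) (k(H) = (25 + H)*(2*H) = 2*H*(25 + H))
N(z, G) = 3*z/5
l = 259394/129323 (l = 3 + (2*12*(25 + 12) + 24827)/(-25828 + (⅗)*(-61)) = 3 + (2*12*37 + 24827)/(-25828 - 183/5) = 3 + (888 + 24827)/(-129323/5) = 3 + 25715*(-5/129323) = 3 - 128575/129323 = 259394/129323 ≈ 2.0058)
-l = -1*259394/129323 = -259394/129323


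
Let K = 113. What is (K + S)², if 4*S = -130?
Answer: 25921/4 ≈ 6480.3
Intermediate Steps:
S = -65/2 (S = (¼)*(-130) = -65/2 ≈ -32.500)
(K + S)² = (113 - 65/2)² = (161/2)² = 25921/4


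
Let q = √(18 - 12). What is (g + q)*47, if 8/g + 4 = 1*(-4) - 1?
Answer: -376/9 + 47*√6 ≈ 73.348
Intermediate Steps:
g = -8/9 (g = 8/(-4 + (1*(-4) - 1)) = 8/(-4 + (-4 - 1)) = 8/(-4 - 5) = 8/(-9) = 8*(-⅑) = -8/9 ≈ -0.88889)
q = √6 ≈ 2.4495
(g + q)*47 = (-8/9 + √6)*47 = -376/9 + 47*√6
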